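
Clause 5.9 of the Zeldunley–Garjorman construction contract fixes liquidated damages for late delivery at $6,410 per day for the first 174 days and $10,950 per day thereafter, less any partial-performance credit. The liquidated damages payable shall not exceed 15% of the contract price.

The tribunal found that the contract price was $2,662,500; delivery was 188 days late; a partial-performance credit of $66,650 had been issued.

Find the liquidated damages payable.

First 174 days: 174 × $6,410 = $1,115,340
Remaining days: (188 − 174) × $10,950 = $153,300
Accrued per-day damages: $1,115,340 + $153,300 = $1,268,640
Less partial-performance credit: $1,268,640 − $66,650 = $1,201,990
Cap: 15% of $2,662,500 = $399,375
Cap at $399,375: $1,201,990 exceeds the cap → $399,375

$399,375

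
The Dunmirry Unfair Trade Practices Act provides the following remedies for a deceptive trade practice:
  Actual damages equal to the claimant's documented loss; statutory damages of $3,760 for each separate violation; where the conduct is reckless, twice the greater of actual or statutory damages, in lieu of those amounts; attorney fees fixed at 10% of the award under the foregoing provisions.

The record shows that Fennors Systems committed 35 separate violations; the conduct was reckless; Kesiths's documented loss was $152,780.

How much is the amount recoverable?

$336,116

Statutory damages: 35 × $3,760 = $131,600
Greater of actual damages ($152,780) or statutory damages ($131,600): $152,780
Doubled: 2 × $152,780 = $305,560
Attorney fees: 10% of $305,560 = $30,556
Total recovery: $305,560 + $30,556 = $336,116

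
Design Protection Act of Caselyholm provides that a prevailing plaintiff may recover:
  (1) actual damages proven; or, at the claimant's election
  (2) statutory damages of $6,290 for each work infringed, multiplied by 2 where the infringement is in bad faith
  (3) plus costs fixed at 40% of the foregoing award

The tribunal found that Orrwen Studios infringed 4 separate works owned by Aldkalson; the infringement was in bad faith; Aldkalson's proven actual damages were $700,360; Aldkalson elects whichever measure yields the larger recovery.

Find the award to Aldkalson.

Statutory damages: 4 × $6,290 = $25,160
Doubled: 2 × $25,160 = $50,320
Greater of actual damages ($700,360) or enhanced statutory damages ($50,320): $700,360
Costs: 40% of $700,360 = $280,144
Award plus costs: $700,360 + $280,144 = $980,504

Award: $980,504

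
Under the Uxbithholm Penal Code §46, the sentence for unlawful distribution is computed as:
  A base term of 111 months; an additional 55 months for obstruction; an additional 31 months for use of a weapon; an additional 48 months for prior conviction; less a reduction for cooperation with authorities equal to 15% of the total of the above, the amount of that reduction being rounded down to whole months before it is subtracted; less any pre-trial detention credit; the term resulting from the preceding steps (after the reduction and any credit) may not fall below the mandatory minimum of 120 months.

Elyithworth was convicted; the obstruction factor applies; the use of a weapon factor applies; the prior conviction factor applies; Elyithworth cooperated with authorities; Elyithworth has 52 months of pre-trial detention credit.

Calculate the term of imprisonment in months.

Obstruction enhancement: +55 months
Use of a weapon enhancement: +31 months
Prior conviction enhancement: +48 months
Adjusted term: 111 months + 55 months + 31 months + 48 months = 245 months
Cooperation with authorities reduction: 15% of 245 months = 36 months (rounded down)
After reduction: 245 − 36 = 209 months
Less pre-trial detention credit: 209 months − 52 months = 157 months
Minimum 120 months: 157 months meets the minimum, no increase.

157 months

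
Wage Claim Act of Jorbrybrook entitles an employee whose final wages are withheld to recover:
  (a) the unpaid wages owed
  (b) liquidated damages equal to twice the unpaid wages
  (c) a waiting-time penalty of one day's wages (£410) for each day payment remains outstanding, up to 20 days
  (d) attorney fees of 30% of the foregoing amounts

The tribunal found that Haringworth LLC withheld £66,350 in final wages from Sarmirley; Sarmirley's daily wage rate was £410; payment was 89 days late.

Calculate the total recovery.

£269,425

Doubled: 2 × £66,350 = £132,700
Penalty days: min(89, 20) = 20
Waiting-time penalty: 20 × £410 = £8,200
Subtotal: £66,350 + £132,700 + £8,200 = £207,250
Attorney fees: 30% of £207,250 = £62,175
Total award: £207,250 + £62,175 = £269,425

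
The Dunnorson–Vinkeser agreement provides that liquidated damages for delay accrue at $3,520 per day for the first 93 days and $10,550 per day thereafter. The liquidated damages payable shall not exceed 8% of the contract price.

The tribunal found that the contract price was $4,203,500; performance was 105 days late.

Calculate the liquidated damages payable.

Liquidated damages: $336,280

First 93 days: 93 × $3,520 = $327,360
Remaining days: (105 − 93) × $10,550 = $126,600
Accrued per-day damages: $327,360 + $126,600 = $453,960
Cap: 8% of $4,203,500 = $336,280
Cap at $336,280: $453,960 exceeds the cap → $336,280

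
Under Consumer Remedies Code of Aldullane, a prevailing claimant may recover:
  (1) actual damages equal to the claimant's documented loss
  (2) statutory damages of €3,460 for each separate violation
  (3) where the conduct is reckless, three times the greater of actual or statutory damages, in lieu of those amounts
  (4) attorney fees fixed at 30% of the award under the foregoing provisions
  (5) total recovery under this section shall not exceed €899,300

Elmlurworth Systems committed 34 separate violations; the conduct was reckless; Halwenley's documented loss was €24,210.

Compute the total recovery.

Statutory damages: 34 × €3,460 = €117,640
Greater of actual damages (€24,210) or statutory damages (€117,640): €117,640
Trebled: 3 × €117,640 = €352,920
Attorney fees: 30% of €352,920 = €105,876
Total before cap: €352,920 + €105,876 = €458,796
Cap at €899,300: €458,796 is within the cap, no reduction.

€458,796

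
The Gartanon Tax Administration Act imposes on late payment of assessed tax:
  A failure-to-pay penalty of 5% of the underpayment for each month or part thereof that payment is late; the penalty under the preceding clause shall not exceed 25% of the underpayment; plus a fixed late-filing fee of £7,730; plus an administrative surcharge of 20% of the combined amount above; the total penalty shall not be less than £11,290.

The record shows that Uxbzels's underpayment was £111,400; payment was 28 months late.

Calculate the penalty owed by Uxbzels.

£42,696

Accrued rate: 5% × 28 = 140%, capped at 25% → 25%
Failure-to-pay penalty: 25% of £111,400 = £27,850
Penalty before surcharge: £27,850 + £7,730 = £35,580
Administrative surcharge: 20% of £35,580 = £7,116
Total penalty: £35,580 + £7,116 = £42,696
Minimum £11,290: £42,696 meets the minimum, no increase.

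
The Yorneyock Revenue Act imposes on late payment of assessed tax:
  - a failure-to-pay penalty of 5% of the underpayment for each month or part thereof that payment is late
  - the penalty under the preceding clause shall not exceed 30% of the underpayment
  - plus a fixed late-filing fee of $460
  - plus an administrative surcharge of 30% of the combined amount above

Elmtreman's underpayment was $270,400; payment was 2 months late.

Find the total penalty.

$35,750

Accrued rate: 5% × 2 = 10%, capped at 30% → 10%
Failure-to-pay penalty: 10% of $270,400 = $27,040
Penalty before surcharge: $27,040 + $460 = $27,500
Administrative surcharge: 30% of $27,500 = $8,250
Total penalty: $27,500 + $8,250 = $35,750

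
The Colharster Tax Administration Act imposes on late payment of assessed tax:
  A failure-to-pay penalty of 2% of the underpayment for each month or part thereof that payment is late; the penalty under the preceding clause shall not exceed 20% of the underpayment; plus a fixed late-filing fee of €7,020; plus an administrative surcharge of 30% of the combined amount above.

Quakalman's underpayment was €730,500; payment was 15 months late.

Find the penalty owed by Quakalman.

Accrued rate: 2% × 15 = 30%, capped at 20% → 20%
Failure-to-pay penalty: 20% of €730,500 = €146,100
Penalty before surcharge: €146,100 + €7,020 = €153,120
Administrative surcharge: 30% of €153,120 = €45,936
Total penalty: €153,120 + €45,936 = €199,056

Penalty: €199,056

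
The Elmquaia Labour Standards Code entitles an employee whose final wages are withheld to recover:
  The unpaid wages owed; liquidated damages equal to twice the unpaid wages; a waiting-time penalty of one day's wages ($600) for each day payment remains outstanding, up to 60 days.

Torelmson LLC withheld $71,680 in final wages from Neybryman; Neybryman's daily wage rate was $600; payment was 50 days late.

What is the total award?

Total award: $245,040

Doubled: 2 × $71,680 = $143,360
Penalty days: min(50, 60) = 50
Waiting-time penalty: 50 × $600 = $30,000
Total award: $71,680 + $143,360 + $30,000 = $245,040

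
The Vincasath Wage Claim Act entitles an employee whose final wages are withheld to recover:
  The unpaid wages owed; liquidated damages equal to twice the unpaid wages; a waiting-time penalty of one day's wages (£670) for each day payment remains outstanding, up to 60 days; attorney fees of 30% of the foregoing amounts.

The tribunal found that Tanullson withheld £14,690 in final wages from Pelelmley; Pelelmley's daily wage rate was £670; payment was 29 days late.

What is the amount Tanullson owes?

Doubled: 2 × £14,690 = £29,380
Penalty days: min(29, 60) = 29
Waiting-time penalty: 29 × £670 = £19,430
Subtotal: £14,690 + £29,380 + £19,430 = £63,500
Attorney fees: 30% of £63,500 = £19,050
Total award: £63,500 + £19,050 = £82,550

£82,550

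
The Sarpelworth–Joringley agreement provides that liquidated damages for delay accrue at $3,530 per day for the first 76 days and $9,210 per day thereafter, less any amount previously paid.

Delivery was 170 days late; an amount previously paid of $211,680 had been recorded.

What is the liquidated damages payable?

First 76 days: 76 × $3,530 = $268,280
Remaining days: (170 − 76) × $9,210 = $865,740
Accrued per-day damages: $268,280 + $865,740 = $1,134,020
Less amount previously paid: $1,134,020 − $211,680 = $922,340

Liquidated damages: $922,340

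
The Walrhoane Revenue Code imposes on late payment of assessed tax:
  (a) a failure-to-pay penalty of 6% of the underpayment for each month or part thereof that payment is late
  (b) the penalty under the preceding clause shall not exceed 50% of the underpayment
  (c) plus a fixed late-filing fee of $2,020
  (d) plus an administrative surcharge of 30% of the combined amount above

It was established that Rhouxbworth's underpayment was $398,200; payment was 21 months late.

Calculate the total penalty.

Accrued rate: 6% × 21 = 126%, capped at 50% → 50%
Failure-to-pay penalty: 50% of $398,200 = $199,100
Penalty before surcharge: $199,100 + $2,020 = $201,120
Administrative surcharge: 30% of $201,120 = $60,336
Total penalty: $201,120 + $60,336 = $261,456

$261,456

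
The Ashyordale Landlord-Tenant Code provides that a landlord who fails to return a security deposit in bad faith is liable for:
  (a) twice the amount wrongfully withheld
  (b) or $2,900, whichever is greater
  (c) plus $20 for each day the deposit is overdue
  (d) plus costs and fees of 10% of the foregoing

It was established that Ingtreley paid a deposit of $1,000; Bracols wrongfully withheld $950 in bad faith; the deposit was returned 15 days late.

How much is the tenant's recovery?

Doubled: 2 × $950 = $1,900
Minimum $2,900: $1,900 is below the minimum → $2,900
Late-return penalty: 15 × $20 = $300
Damages plus late penalty: $2,900 + $300 = $3,200
Costs and fees: 10% of $3,200 = $320
Total recovery: $3,200 + $320 = $3,520

$3,520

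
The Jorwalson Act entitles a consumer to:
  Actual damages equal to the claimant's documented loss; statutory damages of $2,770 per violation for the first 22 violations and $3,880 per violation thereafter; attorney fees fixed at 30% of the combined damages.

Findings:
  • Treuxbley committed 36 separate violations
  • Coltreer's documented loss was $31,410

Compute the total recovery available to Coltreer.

First 22 violations: 22 × $2,770 = $60,940
Remaining violations: (36 − 22) × $3,880 = $54,320
Statutory damages: $60,940 + $54,320 = $115,260
Combined damages: $31,410 + $115,260 = $146,670
Attorney fees: 30% of $146,670 = $44,001
Total recovery: $146,670 + $44,001 = $190,671

Total recovery: $190,671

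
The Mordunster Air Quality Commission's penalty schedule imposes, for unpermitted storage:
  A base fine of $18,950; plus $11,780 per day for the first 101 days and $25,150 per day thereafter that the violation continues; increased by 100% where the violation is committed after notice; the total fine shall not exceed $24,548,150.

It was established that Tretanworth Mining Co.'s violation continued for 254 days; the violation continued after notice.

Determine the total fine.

$10,113,360

First 101 days: 101 × $11,780 = $1,189,780
Remaining days: (254 − 101) × $25,150 = $3,847,950
Per-day component: $1,189,780 + $3,847,950 = $5,037,730
Base plus per-day: $18,950 + $5,037,730 = $5,056,680
Enhancement: 100% of $5,056,680 = $5,056,680
Enhanced fine: $5,056,680 + $5,056,680 = $10,113,360
Cap at $24,548,150: $10,113,360 is within the cap, no reduction.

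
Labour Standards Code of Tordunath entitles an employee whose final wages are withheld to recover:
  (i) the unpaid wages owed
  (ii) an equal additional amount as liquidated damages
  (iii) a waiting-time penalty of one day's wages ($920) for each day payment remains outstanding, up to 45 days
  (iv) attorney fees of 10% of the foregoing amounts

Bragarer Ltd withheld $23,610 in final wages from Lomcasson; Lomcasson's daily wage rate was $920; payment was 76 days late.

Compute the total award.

Liquidated damages (equal amount): $23,610
Penalty days: min(76, 45) = 45
Waiting-time penalty: 45 × $920 = $41,400
Subtotal: $23,610 + $23,610 + $41,400 = $88,620
Attorney fees: 10% of $88,620 = $8,862
Total award: $88,620 + $8,862 = $97,482

$97,482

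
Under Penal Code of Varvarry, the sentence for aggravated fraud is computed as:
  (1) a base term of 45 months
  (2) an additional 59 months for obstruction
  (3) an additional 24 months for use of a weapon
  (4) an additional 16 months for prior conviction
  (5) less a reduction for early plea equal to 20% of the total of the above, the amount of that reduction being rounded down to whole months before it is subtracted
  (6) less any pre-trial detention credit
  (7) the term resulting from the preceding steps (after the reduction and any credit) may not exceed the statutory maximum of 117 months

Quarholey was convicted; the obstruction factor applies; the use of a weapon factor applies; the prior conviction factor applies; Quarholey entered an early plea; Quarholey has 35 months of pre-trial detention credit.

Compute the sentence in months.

Sentence: 81 months

Obstruction enhancement: +59 months
Use of a weapon enhancement: +24 months
Prior conviction enhancement: +16 months
Adjusted term: 45 months + 59 months + 24 months + 16 months = 144 months
Early plea reduction: 20% of 144 months = 28 months (rounded down)
After reduction: 144 − 28 = 116 months
Less pre-trial detention credit: 116 months − 35 months = 81 months
Cap at 117 months: 81 months is within the cap, no reduction.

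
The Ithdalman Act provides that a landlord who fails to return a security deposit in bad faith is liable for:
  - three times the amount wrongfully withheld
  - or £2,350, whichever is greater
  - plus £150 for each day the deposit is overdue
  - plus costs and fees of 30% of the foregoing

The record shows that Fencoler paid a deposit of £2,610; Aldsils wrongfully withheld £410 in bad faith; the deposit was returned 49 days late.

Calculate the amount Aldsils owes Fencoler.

£12,610

Trebled: 3 × £410 = £1,230
Minimum £2,350: £1,230 is below the minimum → £2,350
Late-return penalty: 49 × £150 = £7,350
Damages plus late penalty: £2,350 + £7,350 = £9,700
Costs and fees: 30% of £9,700 = £2,910
Total recovery: £9,700 + £2,910 = £12,610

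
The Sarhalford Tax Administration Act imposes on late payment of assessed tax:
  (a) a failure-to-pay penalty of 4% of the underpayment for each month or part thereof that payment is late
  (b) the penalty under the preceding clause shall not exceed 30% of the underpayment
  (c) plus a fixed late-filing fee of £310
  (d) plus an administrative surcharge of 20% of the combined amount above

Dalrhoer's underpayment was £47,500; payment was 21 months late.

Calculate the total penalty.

Accrued rate: 4% × 21 = 84%, capped at 30% → 30%
Failure-to-pay penalty: 30% of £47,500 = £14,250
Penalty before surcharge: £14,250 + £310 = £14,560
Administrative surcharge: 20% of £14,560 = £2,912
Total penalty: £14,560 + £2,912 = £17,472

Penalty: £17,472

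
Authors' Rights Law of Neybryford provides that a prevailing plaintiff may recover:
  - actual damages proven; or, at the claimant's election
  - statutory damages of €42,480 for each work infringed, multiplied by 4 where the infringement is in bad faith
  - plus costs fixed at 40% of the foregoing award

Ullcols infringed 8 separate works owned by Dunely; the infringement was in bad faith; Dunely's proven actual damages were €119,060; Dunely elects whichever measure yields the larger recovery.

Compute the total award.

Award: €1,903,104

Statutory damages: 8 × €42,480 = €339,840
Multiplied by 4: 4 × €339,840 = €1,359,360
Greater of actual damages (€119,060) or enhanced statutory damages (€1,359,360): €1,359,360
Costs: 40% of €1,359,360 = €543,744
Award plus costs: €1,359,360 + €543,744 = €1,903,104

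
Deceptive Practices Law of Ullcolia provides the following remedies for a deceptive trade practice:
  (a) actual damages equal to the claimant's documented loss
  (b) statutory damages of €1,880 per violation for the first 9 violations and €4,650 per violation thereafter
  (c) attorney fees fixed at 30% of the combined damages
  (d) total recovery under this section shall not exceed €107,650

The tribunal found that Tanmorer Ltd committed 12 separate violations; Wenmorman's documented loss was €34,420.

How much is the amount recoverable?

First 9 violations: 9 × €1,880 = €16,920
Remaining violations: (12 − 9) × €4,650 = €13,950
Statutory damages: €16,920 + €13,950 = €30,870
Combined damages: €34,420 + €30,870 = €65,290
Attorney fees: 30% of €65,290 = €19,587
Total before cap: €65,290 + €19,587 = €84,877
Cap at €107,650: €84,877 is within the cap, no reduction.

€84,877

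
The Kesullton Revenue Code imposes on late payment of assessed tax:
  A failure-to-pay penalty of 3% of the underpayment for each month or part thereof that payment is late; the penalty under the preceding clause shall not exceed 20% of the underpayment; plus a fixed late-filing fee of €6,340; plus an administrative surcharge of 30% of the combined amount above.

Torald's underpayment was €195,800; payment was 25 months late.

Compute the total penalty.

Accrued rate: 3% × 25 = 75%, capped at 20% → 20%
Failure-to-pay penalty: 20% of €195,800 = €39,160
Penalty before surcharge: €39,160 + €6,340 = €45,500
Administrative surcharge: 30% of €45,500 = €13,650
Total penalty: €45,500 + €13,650 = €59,150

€59,150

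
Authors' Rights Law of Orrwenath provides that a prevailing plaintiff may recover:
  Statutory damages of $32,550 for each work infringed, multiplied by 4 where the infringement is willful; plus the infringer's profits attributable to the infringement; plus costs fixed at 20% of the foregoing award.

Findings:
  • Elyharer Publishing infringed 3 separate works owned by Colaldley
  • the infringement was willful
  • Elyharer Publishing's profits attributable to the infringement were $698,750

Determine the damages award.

Statutory damages: 3 × $32,550 = $97,650
Multiplied by 4: 4 × $97,650 = $390,600
Combined award: $390,600 + $698,750 = $1,089,350
Costs: 20% of $1,089,350 = $217,870
Award plus costs: $1,089,350 + $217,870 = $1,307,220

Award: $1,307,220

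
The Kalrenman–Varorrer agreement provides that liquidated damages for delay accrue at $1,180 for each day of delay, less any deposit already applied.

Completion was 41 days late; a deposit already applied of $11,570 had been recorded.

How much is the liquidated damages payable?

Liquidated damages: $36,810

Per-day damages: 41 × $1,180 = $48,380
Less deposit already applied: $48,380 − $11,570 = $36,810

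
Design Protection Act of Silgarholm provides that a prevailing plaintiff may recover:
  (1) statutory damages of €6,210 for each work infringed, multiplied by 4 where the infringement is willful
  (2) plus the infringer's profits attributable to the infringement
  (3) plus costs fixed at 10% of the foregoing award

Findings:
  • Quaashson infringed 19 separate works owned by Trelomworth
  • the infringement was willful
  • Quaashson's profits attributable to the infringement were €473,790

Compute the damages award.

€1,040,325

Statutory damages: 19 × €6,210 = €117,990
Multiplied by 4: 4 × €117,990 = €471,960
Combined award: €471,960 + €473,790 = €945,750
Costs: 10% of €945,750 = €94,575
Award plus costs: €945,750 + €94,575 = €1,040,325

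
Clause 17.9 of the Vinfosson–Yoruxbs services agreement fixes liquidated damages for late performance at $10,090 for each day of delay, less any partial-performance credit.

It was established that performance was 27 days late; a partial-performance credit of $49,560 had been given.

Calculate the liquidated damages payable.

Per-day damages: 27 × $10,090 = $272,430
Less partial-performance credit: $272,430 − $49,560 = $222,870

$222,870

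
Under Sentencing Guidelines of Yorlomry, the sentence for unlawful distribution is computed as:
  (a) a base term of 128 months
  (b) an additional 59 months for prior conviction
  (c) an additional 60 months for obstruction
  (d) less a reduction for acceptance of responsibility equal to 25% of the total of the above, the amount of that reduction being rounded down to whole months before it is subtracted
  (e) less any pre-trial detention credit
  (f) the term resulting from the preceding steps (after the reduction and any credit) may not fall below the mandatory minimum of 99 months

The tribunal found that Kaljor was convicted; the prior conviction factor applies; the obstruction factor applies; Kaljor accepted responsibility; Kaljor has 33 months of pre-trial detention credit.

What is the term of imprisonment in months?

Prior conviction enhancement: +59 months
Obstruction enhancement: +60 months
Adjusted term: 128 months + 59 months + 60 months = 247 months
Acceptance of responsibility reduction: 25% of 247 months = 61 months (rounded down)
After reduction: 247 − 61 = 186 months
Less pre-trial detention credit: 186 months − 33 months = 153 months
Minimum 99 months: 153 months meets the minimum, no increase.

153 months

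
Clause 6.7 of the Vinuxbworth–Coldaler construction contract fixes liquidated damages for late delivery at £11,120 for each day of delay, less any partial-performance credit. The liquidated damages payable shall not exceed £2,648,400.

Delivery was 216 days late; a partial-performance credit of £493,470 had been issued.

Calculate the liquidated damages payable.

£1,908,450

Per-day damages: 216 × £11,120 = £2,401,920
Less partial-performance credit: £2,401,920 − £493,470 = £1,908,450
Cap at £2,648,400: £1,908,450 is within the cap, no reduction.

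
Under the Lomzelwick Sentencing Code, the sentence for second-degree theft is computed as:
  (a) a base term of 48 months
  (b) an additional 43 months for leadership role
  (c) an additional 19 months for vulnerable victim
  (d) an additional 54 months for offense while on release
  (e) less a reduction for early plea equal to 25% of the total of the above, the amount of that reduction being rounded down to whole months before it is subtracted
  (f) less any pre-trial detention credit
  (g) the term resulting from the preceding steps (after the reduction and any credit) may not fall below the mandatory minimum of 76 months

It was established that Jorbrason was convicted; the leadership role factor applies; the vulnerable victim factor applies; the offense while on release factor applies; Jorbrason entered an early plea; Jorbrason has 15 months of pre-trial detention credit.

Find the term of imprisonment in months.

Leadership role enhancement: +43 months
Vulnerable victim enhancement: +19 months
Offense while on release enhancement: +54 months
Adjusted term: 48 months + 43 months + 19 months + 54 months = 164 months
Early plea reduction: 25% of 164 months = 41 months (rounded down)
After reduction: 164 − 41 = 123 months
Less pre-trial detention credit: 123 months − 15 months = 108 months
Minimum 76 months: 108 months meets the minimum, no increase.

Sentence: 108 months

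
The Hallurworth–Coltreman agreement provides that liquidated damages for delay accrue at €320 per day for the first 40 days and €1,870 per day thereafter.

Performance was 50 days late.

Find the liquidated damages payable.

First 40 days: 40 × €320 = €12,800
Remaining days: (50 − 40) × €1,870 = €18,700
Accrued per-day damages: €12,800 + €18,700 = €31,500

€31,500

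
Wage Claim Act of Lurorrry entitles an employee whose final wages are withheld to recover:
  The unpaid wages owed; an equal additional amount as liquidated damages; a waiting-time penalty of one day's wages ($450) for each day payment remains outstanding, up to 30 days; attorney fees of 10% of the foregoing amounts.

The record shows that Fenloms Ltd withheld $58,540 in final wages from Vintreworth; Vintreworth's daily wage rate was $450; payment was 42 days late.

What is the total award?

Liquidated damages (equal amount): $58,540
Penalty days: min(42, 30) = 30
Waiting-time penalty: 30 × $450 = $13,500
Subtotal: $58,540 + $58,540 + $13,500 = $130,580
Attorney fees: 10% of $130,580 = $13,058
Total award: $130,580 + $13,058 = $143,638

$143,638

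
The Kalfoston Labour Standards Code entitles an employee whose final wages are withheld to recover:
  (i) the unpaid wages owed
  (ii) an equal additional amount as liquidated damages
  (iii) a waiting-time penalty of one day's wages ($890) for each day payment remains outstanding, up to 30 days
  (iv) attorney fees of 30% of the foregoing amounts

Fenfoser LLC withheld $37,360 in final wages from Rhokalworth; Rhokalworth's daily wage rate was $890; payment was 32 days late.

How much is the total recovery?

Liquidated damages (equal amount): $37,360
Penalty days: min(32, 30) = 30
Waiting-time penalty: 30 × $890 = $26,700
Subtotal: $37,360 + $37,360 + $26,700 = $101,420
Attorney fees: 30% of $101,420 = $30,426
Total award: $101,420 + $30,426 = $131,846

Total award: $131,846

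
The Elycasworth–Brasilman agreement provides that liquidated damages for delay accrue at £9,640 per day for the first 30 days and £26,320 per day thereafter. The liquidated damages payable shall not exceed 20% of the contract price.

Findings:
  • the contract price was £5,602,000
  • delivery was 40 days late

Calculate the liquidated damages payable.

£552,400

First 30 days: 30 × £9,640 = £289,200
Remaining days: (40 − 30) × £26,320 = £263,200
Accrued per-day damages: £289,200 + £263,200 = £552,400
Cap: 20% of £5,602,000 = £1,120,400
Cap at £1,120,400: £552,400 is within the cap, no reduction.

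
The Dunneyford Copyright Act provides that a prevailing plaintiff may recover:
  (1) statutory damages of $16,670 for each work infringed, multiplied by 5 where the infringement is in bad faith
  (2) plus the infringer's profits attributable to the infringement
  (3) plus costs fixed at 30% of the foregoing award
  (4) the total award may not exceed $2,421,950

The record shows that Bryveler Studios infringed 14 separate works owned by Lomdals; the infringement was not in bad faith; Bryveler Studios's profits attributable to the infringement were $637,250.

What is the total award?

$1,131,819

Statutory damages: 14 × $16,670 = $233,380
Infringement not in bad faith: no ×5 enhancement.
Combined award: $233,380 + $637,250 = $870,630
Costs: 30% of $870,630 = $261,189
Award plus costs: $870,630 + $261,189 = $1,131,819
Cap at $2,421,950: $1,131,819 is within the cap, no reduction.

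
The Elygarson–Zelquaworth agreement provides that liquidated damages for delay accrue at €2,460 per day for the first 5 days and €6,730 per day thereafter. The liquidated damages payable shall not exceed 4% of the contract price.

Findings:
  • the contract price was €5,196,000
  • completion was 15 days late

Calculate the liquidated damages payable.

€79,600

First 5 days: 5 × €2,460 = €12,300
Remaining days: (15 − 5) × €6,730 = €67,300
Accrued per-day damages: €12,300 + €67,300 = €79,600
Cap: 4% of €5,196,000 = €207,840
Cap at €207,840: €79,600 is within the cap, no reduction.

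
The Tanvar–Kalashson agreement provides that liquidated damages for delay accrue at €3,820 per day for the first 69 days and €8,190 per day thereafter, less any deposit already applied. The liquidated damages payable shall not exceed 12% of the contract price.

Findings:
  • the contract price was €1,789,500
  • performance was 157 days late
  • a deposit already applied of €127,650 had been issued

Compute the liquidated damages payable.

First 69 days: 69 × €3,820 = €263,580
Remaining days: (157 − 69) × €8,190 = €720,720
Accrued per-day damages: €263,580 + €720,720 = €984,300
Less deposit already applied: €984,300 − €127,650 = €856,650
Cap: 12% of €1,789,500 = €214,740
Cap at €214,740: €856,650 exceeds the cap → €214,740

€214,740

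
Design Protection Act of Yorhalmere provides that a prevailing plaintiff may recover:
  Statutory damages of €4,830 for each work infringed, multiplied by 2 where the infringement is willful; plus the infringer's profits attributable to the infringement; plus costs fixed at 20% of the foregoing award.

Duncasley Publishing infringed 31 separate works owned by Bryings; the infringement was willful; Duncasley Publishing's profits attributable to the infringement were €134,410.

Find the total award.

Statutory damages: 31 × €4,830 = €149,730
Doubled: 2 × €149,730 = €299,460
Combined award: €299,460 + €134,410 = €433,870
Costs: 20% of €433,870 = €86,774
Award plus costs: €433,870 + €86,774 = €520,644

€520,644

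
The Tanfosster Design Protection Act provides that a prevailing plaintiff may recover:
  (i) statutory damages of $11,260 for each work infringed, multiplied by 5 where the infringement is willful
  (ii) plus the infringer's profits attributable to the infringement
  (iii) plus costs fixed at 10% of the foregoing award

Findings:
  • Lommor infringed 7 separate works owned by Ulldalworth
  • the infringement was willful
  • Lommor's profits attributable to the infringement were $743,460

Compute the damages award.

Statutory damages: 7 × $11,260 = $78,820
Multiplied by 5: 5 × $78,820 = $394,100
Combined award: $394,100 + $743,460 = $1,137,560
Costs: 10% of $1,137,560 = $113,756
Award plus costs: $1,137,560 + $113,756 = $1,251,316

Award: $1,251,316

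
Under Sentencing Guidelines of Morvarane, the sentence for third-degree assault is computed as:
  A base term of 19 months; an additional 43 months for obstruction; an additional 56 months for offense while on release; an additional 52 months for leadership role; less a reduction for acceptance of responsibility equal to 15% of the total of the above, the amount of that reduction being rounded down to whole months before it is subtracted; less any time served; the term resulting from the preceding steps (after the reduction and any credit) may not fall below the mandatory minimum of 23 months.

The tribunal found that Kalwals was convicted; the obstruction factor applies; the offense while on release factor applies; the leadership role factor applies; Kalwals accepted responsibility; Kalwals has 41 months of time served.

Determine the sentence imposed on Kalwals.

Obstruction enhancement: +43 months
Offense while on release enhancement: +56 months
Leadership role enhancement: +52 months
Adjusted term: 19 months + 43 months + 56 months + 52 months = 170 months
Acceptance of responsibility reduction: 15% of 170 months = 25 months (rounded down)
After reduction: 170 − 25 = 145 months
Less time served: 145 months − 41 months = 104 months
Minimum 23 months: 104 months meets the minimum, no increase.

104 months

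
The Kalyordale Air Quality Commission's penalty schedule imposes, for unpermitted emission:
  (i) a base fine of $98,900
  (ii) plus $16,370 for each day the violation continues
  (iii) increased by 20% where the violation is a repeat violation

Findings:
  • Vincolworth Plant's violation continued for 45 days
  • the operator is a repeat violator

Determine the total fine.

$1,002,660

Per-day component: 45 × $16,370 = $736,650
Base plus per-day: $98,900 + $736,650 = $835,550
Enhancement: 20% of $835,550 = $167,110
Enhanced fine: $835,550 + $167,110 = $1,002,660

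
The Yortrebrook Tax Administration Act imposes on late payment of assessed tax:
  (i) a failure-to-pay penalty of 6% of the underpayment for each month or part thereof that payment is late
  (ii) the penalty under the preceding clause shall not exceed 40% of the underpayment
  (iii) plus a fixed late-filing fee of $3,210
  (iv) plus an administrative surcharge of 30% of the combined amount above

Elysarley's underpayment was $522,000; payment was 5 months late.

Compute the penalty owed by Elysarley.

Accrued rate: 6% × 5 = 30%, capped at 40% → 30%
Failure-to-pay penalty: 30% of $522,000 = $156,600
Penalty before surcharge: $156,600 + $3,210 = $159,810
Administrative surcharge: 30% of $159,810 = $47,943
Total penalty: $159,810 + $47,943 = $207,753

$207,753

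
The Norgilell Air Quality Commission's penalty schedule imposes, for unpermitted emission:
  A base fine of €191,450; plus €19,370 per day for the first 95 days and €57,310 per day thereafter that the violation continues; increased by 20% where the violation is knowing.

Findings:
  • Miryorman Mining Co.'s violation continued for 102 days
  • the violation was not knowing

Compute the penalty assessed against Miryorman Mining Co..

€2,432,770

First 95 days: 95 × €19,370 = €1,840,150
Remaining days: (102 − 95) × €57,310 = €401,170
Per-day component: €1,840,150 + €401,170 = €2,241,320
Base plus per-day: €191,450 + €2,241,320 = €2,432,770
The violation was not knowing: no 20% increase.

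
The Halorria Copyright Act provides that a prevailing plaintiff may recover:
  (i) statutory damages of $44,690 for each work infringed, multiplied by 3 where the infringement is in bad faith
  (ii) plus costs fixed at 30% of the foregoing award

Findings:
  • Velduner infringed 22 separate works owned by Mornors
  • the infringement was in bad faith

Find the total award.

$3,834,402

Statutory damages: 22 × $44,690 = $983,180
Trebled: 3 × $983,180 = $2,949,540
Costs: 30% of $2,949,540 = $884,862
Award plus costs: $2,949,540 + $884,862 = $3,834,402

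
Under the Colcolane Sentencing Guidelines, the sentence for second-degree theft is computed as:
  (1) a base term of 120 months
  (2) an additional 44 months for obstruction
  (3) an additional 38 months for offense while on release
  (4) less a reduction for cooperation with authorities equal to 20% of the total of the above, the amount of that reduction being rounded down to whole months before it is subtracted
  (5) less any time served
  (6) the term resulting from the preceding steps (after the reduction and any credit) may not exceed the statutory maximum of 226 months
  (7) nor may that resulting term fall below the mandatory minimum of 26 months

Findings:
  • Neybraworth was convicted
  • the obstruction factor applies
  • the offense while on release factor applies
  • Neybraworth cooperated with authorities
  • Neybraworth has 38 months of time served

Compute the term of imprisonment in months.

Obstruction enhancement: +44 months
Offense while on release enhancement: +38 months
Adjusted term: 120 months + 44 months + 38 months = 202 months
Cooperation with authorities reduction: 20% of 202 months = 40 months (rounded down)
After reduction: 202 − 40 = 162 months
Less time served: 162 months − 38 months = 124 months
Cap at 226 months: 124 months is within the cap, no reduction.
Minimum 26 months: 124 months meets the minimum, no increase.

124 months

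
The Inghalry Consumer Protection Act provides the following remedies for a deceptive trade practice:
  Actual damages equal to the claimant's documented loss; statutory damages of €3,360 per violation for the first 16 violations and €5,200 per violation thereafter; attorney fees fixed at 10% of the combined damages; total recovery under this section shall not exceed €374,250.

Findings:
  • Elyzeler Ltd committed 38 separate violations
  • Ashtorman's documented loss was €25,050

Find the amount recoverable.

First 16 violations: 16 × €3,360 = €53,760
Remaining violations: (38 − 16) × €5,200 = €114,400
Statutory damages: €53,760 + €114,400 = €168,160
Combined damages: €25,050 + €168,160 = €193,210
Attorney fees: 10% of €193,210 = €19,321
Total before cap: €193,210 + €19,321 = €212,531
Cap at €374,250: €212,531 is within the cap, no reduction.

€212,531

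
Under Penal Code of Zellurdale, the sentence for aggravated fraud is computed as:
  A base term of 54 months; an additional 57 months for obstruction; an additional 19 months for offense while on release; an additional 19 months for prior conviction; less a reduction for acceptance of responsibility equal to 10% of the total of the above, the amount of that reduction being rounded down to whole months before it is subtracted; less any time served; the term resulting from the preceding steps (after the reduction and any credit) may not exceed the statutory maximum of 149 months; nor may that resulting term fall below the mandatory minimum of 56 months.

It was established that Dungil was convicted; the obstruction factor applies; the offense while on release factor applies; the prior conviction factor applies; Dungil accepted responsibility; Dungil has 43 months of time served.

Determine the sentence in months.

Obstruction enhancement: +57 months
Offense while on release enhancement: +19 months
Prior conviction enhancement: +19 months
Adjusted term: 54 months + 57 months + 19 months + 19 months = 149 months
Acceptance of responsibility reduction: 10% of 149 months = 14 months (rounded down)
After reduction: 149 − 14 = 135 months
Less time served: 135 months − 43 months = 92 months
Cap at 149 months: 92 months is within the cap, no reduction.
Minimum 56 months: 92 months meets the minimum, no increase.

92 months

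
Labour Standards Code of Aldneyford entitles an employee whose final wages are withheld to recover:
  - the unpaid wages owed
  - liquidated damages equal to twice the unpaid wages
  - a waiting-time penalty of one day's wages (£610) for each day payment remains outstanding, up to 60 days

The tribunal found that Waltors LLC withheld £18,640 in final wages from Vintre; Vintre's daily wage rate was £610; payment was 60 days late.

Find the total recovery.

Total award: £92,520

Doubled: 2 × £18,640 = £37,280
Penalty days: min(60, 60) = 60
Waiting-time penalty: 60 × £610 = £36,600
Total award: £18,640 + £37,280 + £36,600 = £92,520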